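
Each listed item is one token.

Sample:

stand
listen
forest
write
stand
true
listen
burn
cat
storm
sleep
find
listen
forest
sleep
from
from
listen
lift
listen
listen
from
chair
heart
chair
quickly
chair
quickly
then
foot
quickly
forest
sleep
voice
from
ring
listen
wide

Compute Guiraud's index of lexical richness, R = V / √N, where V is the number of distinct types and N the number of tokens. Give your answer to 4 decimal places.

3.2444

N = 38, V = 20.
√N = 6.164414
R = 20 / 6.164414 = 3.2444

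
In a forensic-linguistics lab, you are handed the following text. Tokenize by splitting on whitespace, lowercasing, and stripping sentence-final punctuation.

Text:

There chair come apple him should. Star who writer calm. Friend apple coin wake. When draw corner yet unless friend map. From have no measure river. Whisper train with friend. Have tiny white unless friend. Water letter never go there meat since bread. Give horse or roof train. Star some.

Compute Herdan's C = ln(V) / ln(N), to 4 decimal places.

0.9493

N = 50, V = 41.
ln(V) = 3.713572, ln(N) = 3.912023
C = 3.713572 / 3.912023 = 0.9493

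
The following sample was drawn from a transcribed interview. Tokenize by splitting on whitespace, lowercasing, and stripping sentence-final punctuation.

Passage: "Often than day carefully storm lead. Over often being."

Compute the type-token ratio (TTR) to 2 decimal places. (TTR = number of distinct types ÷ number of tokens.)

N = 9 tokens, V = 8 types.
TTR = V / N = 8 / 9 = 0.89

0.89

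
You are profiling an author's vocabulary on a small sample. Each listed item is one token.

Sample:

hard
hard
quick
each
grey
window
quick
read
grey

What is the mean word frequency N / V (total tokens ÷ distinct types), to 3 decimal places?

N = 9 tokens, V = 6 types.
Mean frequency = N / V = 9 / 6 = 1.500

1.500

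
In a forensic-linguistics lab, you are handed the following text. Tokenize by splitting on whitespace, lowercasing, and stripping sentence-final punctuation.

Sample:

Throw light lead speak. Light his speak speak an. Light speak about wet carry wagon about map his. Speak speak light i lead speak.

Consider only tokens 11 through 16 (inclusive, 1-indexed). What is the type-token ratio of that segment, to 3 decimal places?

0.833

Segment tokens 11–16: speak, about, wet, carry, wagon, about
Segment N = 6, segment V = 5.
TTR = 5 / 6 = 0.833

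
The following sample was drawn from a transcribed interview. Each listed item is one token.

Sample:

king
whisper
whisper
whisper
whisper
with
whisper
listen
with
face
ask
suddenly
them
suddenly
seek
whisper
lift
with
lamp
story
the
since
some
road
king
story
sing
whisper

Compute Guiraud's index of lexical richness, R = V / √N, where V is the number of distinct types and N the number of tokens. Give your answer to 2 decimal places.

N = 28, V = 17.
√N = 5.291503
R = 17 / 5.291503 = 3.21

3.21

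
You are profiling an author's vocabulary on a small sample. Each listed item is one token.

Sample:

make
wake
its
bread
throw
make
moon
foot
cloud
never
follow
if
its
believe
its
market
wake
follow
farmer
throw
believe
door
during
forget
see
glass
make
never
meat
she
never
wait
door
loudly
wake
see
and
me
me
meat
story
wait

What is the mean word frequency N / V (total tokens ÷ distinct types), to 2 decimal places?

N = 42 tokens, V = 26 types.
Mean frequency = N / V = 42 / 26 = 1.62

1.62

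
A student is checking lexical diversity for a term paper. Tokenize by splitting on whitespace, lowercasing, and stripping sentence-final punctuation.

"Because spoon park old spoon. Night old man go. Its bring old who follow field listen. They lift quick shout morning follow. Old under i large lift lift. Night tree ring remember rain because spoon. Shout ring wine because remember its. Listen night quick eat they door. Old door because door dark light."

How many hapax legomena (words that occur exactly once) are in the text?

Frequencies: old:5, because:4, spoon:3, night:3, lift:3, door:3, its:2, follow:2, listen:2, they:2, quick:2, shout:2, ring:2, remember:2, park:1, man:1, go:1, bring:1, who:1, field:1, … (10 more, each freq 1)
Hapax (freq=1): bring, dark, eat, field, go, i, large, light, man, morning, park, rain, tree, under, who, wine

16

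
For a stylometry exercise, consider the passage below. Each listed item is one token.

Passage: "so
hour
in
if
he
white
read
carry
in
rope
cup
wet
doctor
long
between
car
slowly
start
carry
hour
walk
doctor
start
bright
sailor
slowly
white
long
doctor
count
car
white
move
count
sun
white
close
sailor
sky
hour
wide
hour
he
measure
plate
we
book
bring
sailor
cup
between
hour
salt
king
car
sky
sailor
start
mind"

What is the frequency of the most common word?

Frequencies: hour:5, white:4, sailor:4, doctor:3, car:3, start:3, in:2, he:2, carry:2, cup:2, long:2, between:2, slowly:2, count:2, sky:2, so:1, if:1, read:1, rope:1, wet:1, … (14 more, each freq 1)
Most common: 'hour' with frequency 5.

5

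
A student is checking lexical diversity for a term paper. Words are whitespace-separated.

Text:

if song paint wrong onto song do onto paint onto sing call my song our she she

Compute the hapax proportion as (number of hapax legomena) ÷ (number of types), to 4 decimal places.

Frequencies: song:3, onto:3, paint:2, she:2, if:1, wrong:1, do:1, sing:1, call:1, my:1, our:1
Hapax count = 7; type count = 11.
Ratio = 7 / 11 = 0.6364

0.6364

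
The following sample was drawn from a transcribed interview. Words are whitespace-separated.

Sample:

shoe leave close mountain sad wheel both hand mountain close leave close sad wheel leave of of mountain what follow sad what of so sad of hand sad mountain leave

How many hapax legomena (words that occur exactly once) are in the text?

4

Frequencies: sad:5, leave:4, mountain:4, of:4, close:3, wheel:2, hand:2, what:2, shoe:1, both:1, follow:1, so:1
Hapax (freq=1): both, follow, shoe, so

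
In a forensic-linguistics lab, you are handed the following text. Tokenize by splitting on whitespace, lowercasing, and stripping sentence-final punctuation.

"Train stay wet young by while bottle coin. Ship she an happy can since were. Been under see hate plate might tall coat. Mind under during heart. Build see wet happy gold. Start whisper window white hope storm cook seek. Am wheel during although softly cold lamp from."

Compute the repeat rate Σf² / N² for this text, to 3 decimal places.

0.025

Frequencies: wet:2, happy:2, under:2, see:2, during:2, train:1, stay:1, young:1, by:1, while:1, bottle:1, coin:1, ship:1, she:1, an:1, can:1, since:1, were:1, been:1, hate:1, … (23 more, each freq 1)
Σf² = 58; N² = 2304
Repeat rate = 58 / 2304 = 0.025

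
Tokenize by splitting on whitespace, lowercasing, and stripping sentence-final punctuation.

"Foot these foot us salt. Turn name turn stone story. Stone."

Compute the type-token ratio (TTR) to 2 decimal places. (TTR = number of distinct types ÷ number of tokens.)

N = 11 tokens, V = 8 types.
TTR = V / N = 8 / 11 = 0.73

0.73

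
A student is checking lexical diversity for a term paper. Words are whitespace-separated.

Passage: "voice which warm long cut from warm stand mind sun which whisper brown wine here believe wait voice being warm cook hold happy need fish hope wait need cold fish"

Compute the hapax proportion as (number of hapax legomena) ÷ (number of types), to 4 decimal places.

Frequencies: warm:3, voice:2, which:2, wait:2, need:2, fish:2, long:1, cut:1, from:1, stand:1, mind:1, sun:1, whisper:1, brown:1, wine:1, here:1, believe:1, being:1, cook:1, hold:1, … (3 more, each freq 1)
Hapax count = 17; type count = 23.
Ratio = 17 / 23 = 0.7391

0.7391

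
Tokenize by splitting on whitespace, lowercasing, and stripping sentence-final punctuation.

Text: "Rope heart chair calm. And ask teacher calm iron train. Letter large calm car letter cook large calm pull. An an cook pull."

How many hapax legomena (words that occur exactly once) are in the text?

9

Frequencies: calm:4, letter:2, large:2, cook:2, pull:2, an:2, rope:1, heart:1, chair:1, and:1, ask:1, teacher:1, iron:1, train:1, car:1
Hapax (freq=1): and, ask, car, chair, heart, iron, rope, teacher, train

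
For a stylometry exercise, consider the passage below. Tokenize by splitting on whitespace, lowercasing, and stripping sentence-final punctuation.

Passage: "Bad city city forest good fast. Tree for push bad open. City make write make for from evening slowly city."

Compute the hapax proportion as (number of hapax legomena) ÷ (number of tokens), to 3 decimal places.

Frequencies: city:4, bad:2, for:2, make:2, forest:1, good:1, fast:1, tree:1, push:1, open:1, write:1, from:1, evening:1, slowly:1
Hapax count = 10; token count = 20.
Ratio = 10 / 20 = 0.500

0.500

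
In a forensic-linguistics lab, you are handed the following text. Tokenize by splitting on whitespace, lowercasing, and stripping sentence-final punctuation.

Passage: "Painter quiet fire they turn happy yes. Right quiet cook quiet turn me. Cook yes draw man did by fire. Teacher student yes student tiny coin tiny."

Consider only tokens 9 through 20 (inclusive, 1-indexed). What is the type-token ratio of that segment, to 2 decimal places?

Segment tokens 9–20: quiet, cook, quiet, turn, me, cook, yes, draw, man, did, by, fire
Segment N = 12, segment V = 10.
TTR = 10 / 12 = 0.83

0.83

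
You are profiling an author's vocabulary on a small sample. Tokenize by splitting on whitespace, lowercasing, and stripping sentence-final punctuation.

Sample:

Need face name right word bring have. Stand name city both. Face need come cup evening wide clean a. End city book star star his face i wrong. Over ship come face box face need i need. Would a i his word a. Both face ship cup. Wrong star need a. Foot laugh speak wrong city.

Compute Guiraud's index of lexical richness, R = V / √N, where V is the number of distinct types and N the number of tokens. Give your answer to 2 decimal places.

N = 56, V = 29.
√N = 7.483315
R = 29 / 7.483315 = 3.88

3.88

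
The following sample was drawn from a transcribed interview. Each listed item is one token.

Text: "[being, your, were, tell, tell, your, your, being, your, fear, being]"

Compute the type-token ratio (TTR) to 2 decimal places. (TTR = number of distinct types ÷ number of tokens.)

N = 11 tokens, V = 5 types.
TTR = V / N = 5 / 11 = 0.45

0.45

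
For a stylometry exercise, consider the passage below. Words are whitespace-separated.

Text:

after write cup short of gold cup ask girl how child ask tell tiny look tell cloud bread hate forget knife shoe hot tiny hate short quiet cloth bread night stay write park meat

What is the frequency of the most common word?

Frequencies: write:2, cup:2, short:2, ask:2, tell:2, tiny:2, bread:2, hate:2, after:1, of:1, gold:1, girl:1, how:1, child:1, look:1, cloud:1, forget:1, knife:1, shoe:1, hot:1, … (6 more, each freq 1)
Most common: 'write' with frequency 2.

2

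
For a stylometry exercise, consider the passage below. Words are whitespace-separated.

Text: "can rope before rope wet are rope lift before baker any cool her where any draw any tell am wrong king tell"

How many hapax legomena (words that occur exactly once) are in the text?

12

Frequencies: rope:3, any:3, before:2, tell:2, can:1, wet:1, are:1, lift:1, baker:1, cool:1, her:1, where:1, draw:1, am:1, wrong:1, king:1
Hapax (freq=1): am, are, baker, can, cool, draw, her, king, lift, wet, where, wrong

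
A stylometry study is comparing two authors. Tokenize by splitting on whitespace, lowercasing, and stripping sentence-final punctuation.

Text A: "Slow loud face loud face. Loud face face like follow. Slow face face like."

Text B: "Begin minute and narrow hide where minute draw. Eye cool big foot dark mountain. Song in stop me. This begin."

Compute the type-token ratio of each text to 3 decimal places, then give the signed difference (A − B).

TTR(A) = 5/14 = 0.357
TTR(B) = 18/20 = 0.900
Difference = 0.357 − 0.900 = -0.543

-0.543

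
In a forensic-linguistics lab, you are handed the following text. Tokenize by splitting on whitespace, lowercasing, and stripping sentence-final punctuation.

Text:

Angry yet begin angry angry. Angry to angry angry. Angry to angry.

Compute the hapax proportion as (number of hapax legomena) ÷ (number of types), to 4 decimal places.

0.5000

Frequencies: angry:8, to:2, yet:1, begin:1
Hapax count = 2; type count = 4.
Ratio = 2 / 4 = 0.5000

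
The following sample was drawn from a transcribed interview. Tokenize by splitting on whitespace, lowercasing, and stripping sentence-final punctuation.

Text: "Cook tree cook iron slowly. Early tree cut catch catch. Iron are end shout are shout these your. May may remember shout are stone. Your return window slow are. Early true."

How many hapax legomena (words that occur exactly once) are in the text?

Frequencies: are:4, shout:3, cook:2, tree:2, iron:2, early:2, catch:2, your:2, may:2, slowly:1, cut:1, end:1, these:1, remember:1, stone:1, return:1, window:1, slow:1, true:1
Hapax (freq=1): cut, end, remember, return, slow, slowly, stone, these, true, window

10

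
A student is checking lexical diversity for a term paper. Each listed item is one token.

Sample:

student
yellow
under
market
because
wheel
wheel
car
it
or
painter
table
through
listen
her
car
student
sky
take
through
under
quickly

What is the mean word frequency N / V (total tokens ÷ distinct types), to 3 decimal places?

N = 22 tokens, V = 17 types.
Mean frequency = N / V = 22 / 17 = 1.294

1.294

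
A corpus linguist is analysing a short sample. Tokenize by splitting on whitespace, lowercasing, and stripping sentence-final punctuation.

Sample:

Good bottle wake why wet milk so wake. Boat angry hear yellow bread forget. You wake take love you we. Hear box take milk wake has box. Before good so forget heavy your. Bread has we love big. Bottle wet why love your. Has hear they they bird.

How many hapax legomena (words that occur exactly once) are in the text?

Frequencies: wake:4, hear:3, love:3, has:3, good:2, bottle:2, why:2, wet:2, milk:2, so:2, bread:2, forget:2, you:2, take:2, we:2, box:2, your:2, they:2, boat:1, angry:1, … (5 more, each freq 1)
Hapax (freq=1): angry, before, big, bird, boat, heavy, yellow

7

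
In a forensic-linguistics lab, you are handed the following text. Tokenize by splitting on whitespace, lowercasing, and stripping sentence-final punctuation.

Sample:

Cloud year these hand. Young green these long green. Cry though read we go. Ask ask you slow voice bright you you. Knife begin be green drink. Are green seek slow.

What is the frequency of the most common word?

Frequencies: green:4, you:3, these:2, ask:2, slow:2, cloud:1, year:1, hand:1, young:1, long:1, cry:1, though:1, read:1, we:1, go:1, voice:1, bright:1, knife:1, begin:1, be:1, … (3 more, each freq 1)
Most common: 'green' with frequency 4.

4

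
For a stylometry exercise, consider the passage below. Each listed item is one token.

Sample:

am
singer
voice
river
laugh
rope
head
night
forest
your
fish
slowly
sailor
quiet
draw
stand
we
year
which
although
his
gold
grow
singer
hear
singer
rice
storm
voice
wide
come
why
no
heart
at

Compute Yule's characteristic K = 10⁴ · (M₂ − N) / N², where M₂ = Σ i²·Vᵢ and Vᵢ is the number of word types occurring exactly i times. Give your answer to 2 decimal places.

Frequencies: singer:3, voice:2, am:1, river:1, laugh:1, rope:1, head:1, night:1, forest:1, your:1, fish:1, slowly:1, sailor:1, quiet:1, draw:1, stand:1, we:1, year:1, which:1, although:1, … (12 more, each freq 1)
N = 35. Frequency spectrum: V_1=30, V_2=1, V_3=1
M₂ = 1²·30 + 2²·1 + 3²·1 = 43
K = 10000 × (43 − 35) / 35² = 65.31

65.31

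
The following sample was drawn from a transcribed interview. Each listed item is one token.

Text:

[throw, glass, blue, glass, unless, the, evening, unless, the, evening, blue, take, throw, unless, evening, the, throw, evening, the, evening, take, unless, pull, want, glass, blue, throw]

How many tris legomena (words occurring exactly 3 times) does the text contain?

2

Frequencies: evening:5, throw:4, unless:4, the:4, glass:3, blue:3, take:2, pull:1, want:1
Words with frequency 3: blue, glass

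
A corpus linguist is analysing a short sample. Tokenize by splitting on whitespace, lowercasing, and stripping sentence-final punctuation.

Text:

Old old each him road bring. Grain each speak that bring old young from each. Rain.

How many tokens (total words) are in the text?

16

Tokens: old, old, each, him, road, bring, grain, each, speak, that, bring, old, young, from, each, rain
N = 16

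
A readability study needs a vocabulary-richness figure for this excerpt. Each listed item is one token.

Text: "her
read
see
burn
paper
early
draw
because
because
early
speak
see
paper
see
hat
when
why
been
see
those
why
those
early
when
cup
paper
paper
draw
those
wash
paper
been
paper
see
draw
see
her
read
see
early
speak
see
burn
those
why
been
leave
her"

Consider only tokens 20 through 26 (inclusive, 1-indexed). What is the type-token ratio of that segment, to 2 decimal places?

Segment tokens 20–26: those, why, those, early, when, cup, paper
Segment N = 7, segment V = 6.
TTR = 6 / 7 = 0.86

0.86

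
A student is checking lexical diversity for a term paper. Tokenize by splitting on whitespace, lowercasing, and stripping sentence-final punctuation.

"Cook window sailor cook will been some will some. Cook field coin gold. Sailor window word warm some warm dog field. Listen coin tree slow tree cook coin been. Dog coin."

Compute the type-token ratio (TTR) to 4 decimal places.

N = 31 tokens, V = 15 types.
TTR = V / N = 15 / 31 = 0.4839

0.4839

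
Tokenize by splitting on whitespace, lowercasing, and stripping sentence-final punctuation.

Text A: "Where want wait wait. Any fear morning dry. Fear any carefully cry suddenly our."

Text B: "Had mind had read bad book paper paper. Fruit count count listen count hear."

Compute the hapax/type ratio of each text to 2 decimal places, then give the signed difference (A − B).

A: hapax=8, V=11, ratio=0.73
B: hapax=7, V=10, ratio=0.70
Difference = 0.73 − 0.70 = 0.03

0.03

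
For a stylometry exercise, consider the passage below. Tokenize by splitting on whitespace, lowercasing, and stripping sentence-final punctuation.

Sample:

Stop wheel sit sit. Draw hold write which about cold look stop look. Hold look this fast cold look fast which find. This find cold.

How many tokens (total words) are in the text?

Tokens: stop, wheel, sit, sit, draw, hold, write, which, about, cold, look, stop, look, hold, look, this, fast, cold, look, fast, which, find, this, find, cold
N = 25

25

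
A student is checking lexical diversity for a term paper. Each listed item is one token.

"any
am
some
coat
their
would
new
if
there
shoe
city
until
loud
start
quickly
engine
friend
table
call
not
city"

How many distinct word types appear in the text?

Distinct types: {am, any, call, city, coat, engine, friend, if, loud, new, not, quickly, shoe, some, start, table, their, there, until, would}
V = 20

20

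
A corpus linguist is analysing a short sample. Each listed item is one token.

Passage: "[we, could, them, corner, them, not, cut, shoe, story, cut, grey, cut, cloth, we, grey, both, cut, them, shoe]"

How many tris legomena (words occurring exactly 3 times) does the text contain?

1

Frequencies: cut:4, them:3, we:2, shoe:2, grey:2, could:1, corner:1, not:1, story:1, cloth:1, both:1
Words with frequency 3: them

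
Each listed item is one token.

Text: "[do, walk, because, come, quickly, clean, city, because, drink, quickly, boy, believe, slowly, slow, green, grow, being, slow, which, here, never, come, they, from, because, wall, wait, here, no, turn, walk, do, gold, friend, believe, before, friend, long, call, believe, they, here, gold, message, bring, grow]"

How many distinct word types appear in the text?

31

Distinct types: {because, before, being, believe, boy, bring, call, city, clean, come, do, drink, friend, from, gold, green, grow, here, long, message, never, no, quickly, slow, slowly, they, turn, wait, walk, wall, which}
V = 31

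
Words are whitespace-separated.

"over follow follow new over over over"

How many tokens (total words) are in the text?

Tokens: over, follow, follow, new, over, over, over
N = 7

7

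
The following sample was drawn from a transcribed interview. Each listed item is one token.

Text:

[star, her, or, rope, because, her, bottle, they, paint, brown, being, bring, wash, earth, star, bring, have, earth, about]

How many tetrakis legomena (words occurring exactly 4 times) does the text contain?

0

Frequencies: star:2, her:2, bring:2, earth:2, or:1, rope:1, because:1, bottle:1, they:1, paint:1, brown:1, being:1, wash:1, have:1, about:1
Words with frequency 4: (none)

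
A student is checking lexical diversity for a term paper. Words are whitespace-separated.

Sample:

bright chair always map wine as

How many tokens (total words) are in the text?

Tokens: bright, chair, always, map, wine, as
N = 6

6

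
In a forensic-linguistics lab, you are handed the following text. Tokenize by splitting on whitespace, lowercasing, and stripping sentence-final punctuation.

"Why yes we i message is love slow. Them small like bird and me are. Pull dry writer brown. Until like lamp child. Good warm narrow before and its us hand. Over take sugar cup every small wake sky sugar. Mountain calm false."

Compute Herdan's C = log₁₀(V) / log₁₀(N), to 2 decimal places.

N = 43, V = 39.
log₁₀(V) = 1.591065, log₁₀(N) = 1.633468
C = 1.591065 / 1.633468 = 0.97

0.97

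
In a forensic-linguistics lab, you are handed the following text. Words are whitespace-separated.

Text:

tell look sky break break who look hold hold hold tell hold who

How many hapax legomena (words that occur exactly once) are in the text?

Frequencies: hold:4, tell:2, look:2, break:2, who:2, sky:1
Hapax (freq=1): sky

1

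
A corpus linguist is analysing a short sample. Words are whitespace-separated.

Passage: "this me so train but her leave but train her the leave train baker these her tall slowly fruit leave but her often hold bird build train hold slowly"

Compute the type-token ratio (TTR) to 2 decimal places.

0.59

N = 29 tokens, V = 17 types.
TTR = V / N = 17 / 29 = 0.59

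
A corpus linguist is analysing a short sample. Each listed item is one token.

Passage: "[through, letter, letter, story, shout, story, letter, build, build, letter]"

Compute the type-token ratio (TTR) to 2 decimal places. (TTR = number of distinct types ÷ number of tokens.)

0.50

N = 10 tokens, V = 5 types.
TTR = V / N = 5 / 10 = 0.50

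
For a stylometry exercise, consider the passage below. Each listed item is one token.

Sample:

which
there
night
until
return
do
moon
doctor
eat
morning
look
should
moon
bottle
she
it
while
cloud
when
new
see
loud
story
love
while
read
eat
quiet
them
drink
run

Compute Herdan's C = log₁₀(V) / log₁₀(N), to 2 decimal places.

0.97

N = 31, V = 28.
log₁₀(V) = 1.447158, log₁₀(N) = 1.491362
C = 1.447158 / 1.491362 = 0.97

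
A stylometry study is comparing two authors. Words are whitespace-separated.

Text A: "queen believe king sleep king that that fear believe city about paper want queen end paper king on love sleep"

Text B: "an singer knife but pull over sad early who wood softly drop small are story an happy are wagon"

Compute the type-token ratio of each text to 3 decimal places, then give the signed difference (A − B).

-0.245

TTR(A) = 13/20 = 0.650
TTR(B) = 17/19 = 0.895
Difference = 0.650 − 0.895 = -0.245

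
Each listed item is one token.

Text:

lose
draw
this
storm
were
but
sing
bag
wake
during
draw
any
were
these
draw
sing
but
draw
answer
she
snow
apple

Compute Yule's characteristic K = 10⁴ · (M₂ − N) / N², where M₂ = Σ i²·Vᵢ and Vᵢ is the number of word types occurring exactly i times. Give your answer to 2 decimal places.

371.90

Frequencies: draw:4, were:2, but:2, sing:2, lose:1, this:1, storm:1, bag:1, wake:1, during:1, any:1, these:1, answer:1, she:1, snow:1, apple:1
N = 22. Frequency spectrum: V_1=12, V_2=3, V_4=1
M₂ = 1²·12 + 2²·3 + 4²·1 = 40
K = 10000 × (40 − 22) / 22² = 371.90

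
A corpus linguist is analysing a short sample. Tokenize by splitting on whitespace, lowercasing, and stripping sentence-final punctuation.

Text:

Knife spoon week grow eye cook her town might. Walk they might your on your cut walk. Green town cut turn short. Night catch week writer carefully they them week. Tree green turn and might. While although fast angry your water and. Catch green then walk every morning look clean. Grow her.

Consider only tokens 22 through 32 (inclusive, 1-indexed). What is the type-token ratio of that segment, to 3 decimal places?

Segment tokens 22–32: short, night, catch, week, writer, carefully, they, them, week, tree, green
Segment N = 11, segment V = 10.
TTR = 10 / 11 = 0.909

0.909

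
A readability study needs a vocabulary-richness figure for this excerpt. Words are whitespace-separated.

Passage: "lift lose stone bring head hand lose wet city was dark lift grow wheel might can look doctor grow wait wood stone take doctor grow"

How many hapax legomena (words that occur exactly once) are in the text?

Frequencies: grow:3, lift:2, lose:2, stone:2, doctor:2, bring:1, head:1, hand:1, wet:1, city:1, was:1, dark:1, wheel:1, might:1, can:1, look:1, wait:1, wood:1, take:1
Hapax (freq=1): bring, can, city, dark, hand, head, look, might, take, wait, was, wet, wheel, wood

14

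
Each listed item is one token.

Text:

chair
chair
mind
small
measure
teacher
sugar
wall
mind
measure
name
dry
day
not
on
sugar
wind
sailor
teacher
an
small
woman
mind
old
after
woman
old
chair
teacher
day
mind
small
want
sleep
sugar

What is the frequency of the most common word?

4

Frequencies: mind:4, chair:3, small:3, teacher:3, sugar:3, measure:2, day:2, woman:2, old:2, wall:1, name:1, dry:1, not:1, on:1, wind:1, sailor:1, an:1, after:1, want:1, sleep:1
Most common: 'mind' with frequency 4.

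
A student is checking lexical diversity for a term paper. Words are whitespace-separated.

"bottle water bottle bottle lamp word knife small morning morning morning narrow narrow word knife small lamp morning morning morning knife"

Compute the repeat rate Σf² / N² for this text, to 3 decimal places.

Frequencies: morning:6, bottle:3, knife:3, lamp:2, word:2, small:2, narrow:2, water:1
Σf² = 71; N² = 441
Repeat rate = 71 / 441 = 0.161

0.161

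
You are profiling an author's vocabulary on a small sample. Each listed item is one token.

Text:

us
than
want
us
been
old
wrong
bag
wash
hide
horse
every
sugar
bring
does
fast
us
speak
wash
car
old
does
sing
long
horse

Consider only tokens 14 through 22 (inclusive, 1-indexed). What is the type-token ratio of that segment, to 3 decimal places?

Segment tokens 14–22: bring, does, fast, us, speak, wash, car, old, does
Segment N = 9, segment V = 8.
TTR = 8 / 9 = 0.889

0.889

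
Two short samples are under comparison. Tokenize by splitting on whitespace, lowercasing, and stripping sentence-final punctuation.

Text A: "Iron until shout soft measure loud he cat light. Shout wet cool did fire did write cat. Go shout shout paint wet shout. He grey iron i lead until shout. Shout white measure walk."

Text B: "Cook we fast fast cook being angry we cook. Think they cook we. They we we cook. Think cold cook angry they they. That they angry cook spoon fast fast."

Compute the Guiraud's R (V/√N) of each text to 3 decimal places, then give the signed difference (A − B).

A: V=21, N=34, R=3.601
B: V=10, N=30, R=1.826
Difference = 3.601 − 1.826 = 1.775

1.775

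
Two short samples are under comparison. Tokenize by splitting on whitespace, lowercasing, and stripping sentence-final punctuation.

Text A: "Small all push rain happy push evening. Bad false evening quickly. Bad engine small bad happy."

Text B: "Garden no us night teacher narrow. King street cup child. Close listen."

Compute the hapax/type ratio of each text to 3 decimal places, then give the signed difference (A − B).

A: hapax=5, V=10, ratio=0.500
B: hapax=12, V=12, ratio=1.000
Difference = 0.500 − 1.000 = -0.500

-0.500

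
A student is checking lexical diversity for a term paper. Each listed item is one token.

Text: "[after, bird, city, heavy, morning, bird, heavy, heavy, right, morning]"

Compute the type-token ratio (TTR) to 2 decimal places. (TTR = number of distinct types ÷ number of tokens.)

0.60

N = 10 tokens, V = 6 types.
TTR = V / N = 6 / 10 = 0.60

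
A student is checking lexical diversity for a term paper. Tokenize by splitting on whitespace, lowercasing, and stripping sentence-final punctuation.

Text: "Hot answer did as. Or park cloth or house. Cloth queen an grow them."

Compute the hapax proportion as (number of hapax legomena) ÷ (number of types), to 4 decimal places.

Frequencies: or:2, cloth:2, hot:1, answer:1, did:1, as:1, park:1, house:1, queen:1, an:1, grow:1, them:1
Hapax count = 10; type count = 12.
Ratio = 10 / 12 = 0.8333

0.8333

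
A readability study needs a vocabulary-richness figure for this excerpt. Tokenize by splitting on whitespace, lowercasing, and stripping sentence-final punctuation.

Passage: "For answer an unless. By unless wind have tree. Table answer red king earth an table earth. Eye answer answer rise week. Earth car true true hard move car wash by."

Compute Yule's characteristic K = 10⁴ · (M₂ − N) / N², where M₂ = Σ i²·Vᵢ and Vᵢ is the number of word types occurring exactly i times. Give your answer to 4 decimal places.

312.1748

Frequencies: answer:4, earth:3, an:2, unless:2, by:2, table:2, car:2, true:2, for:1, wind:1, have:1, tree:1, red:1, king:1, eye:1, rise:1, week:1, hard:1, move:1, wash:1
N = 31. Frequency spectrum: V_1=12, V_2=6, V_3=1, V_4=1
M₂ = 1²·12 + 2²·6 + 3²·1 + 4²·1 = 61
K = 10000 × (61 − 31) / 31² = 312.1748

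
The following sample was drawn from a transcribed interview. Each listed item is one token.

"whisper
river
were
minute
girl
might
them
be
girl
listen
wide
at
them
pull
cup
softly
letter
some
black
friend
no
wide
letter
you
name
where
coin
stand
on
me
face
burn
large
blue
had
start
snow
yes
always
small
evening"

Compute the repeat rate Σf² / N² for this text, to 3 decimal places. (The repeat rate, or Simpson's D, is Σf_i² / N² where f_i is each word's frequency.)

0.029

Frequencies: girl:2, them:2, wide:2, letter:2, whisper:1, river:1, were:1, minute:1, might:1, be:1, listen:1, at:1, pull:1, cup:1, softly:1, some:1, black:1, friend:1, no:1, you:1, … (17 more, each freq 1)
Σf² = 49; N² = 1681
Repeat rate = 49 / 1681 = 0.029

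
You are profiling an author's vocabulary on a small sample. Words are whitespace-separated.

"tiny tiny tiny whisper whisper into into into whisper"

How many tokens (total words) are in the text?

Tokens: tiny, tiny, tiny, whisper, whisper, into, into, into, whisper
N = 9

9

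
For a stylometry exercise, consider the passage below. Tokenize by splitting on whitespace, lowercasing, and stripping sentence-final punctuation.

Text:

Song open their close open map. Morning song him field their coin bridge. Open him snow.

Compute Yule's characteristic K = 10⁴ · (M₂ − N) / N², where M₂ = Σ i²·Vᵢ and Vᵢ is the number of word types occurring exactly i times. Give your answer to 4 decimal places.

468.7500

Frequencies: open:3, song:2, their:2, him:2, close:1, map:1, morning:1, field:1, coin:1, bridge:1, snow:1
N = 16. Frequency spectrum: V_1=7, V_2=3, V_3=1
M₂ = 1²·7 + 2²·3 + 3²·1 = 28
K = 10000 × (28 − 16) / 16² = 468.7500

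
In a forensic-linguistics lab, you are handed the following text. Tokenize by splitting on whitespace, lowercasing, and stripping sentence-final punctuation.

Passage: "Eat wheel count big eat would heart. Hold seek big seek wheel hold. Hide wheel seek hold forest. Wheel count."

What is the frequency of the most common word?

Frequencies: wheel:4, hold:3, seek:3, eat:2, count:2, big:2, would:1, heart:1, hide:1, forest:1
Most common: 'wheel' with frequency 4.

4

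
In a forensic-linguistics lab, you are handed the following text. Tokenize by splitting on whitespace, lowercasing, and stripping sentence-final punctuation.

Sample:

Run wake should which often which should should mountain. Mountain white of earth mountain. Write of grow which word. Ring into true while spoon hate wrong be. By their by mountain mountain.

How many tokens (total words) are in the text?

Tokens: run, wake, should, which, often, which, should, should, mountain, mountain, white, of, earth, mountain, write, of, grow, which, word, ring, into, true, while, spoon, hate, wrong, be, by, their, by, mountain, mountain
N = 32

32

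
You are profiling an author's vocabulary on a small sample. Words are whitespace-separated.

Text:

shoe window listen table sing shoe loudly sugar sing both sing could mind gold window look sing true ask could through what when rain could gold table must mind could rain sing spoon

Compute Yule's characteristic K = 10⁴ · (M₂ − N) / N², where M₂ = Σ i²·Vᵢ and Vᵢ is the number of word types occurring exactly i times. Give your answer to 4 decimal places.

404.0404

Frequencies: sing:5, could:4, shoe:2, window:2, table:2, mind:2, gold:2, rain:2, listen:1, loudly:1, sugar:1, both:1, look:1, true:1, ask:1, through:1, what:1, when:1, must:1, spoon:1
N = 33. Frequency spectrum: V_1=12, V_2=6, V_4=1, V_5=1
M₂ = 1²·12 + 2²·6 + 4²·1 + 5²·1 = 77
K = 10000 × (77 − 33) / 33² = 404.0404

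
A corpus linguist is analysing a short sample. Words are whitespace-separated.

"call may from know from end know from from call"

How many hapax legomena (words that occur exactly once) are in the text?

2

Frequencies: from:4, call:2, know:2, may:1, end:1
Hapax (freq=1): end, may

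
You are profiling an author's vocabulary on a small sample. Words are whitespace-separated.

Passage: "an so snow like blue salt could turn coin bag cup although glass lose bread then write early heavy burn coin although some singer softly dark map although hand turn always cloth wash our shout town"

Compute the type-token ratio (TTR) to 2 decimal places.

N = 36 tokens, V = 32 types.
TTR = V / N = 32 / 36 = 0.89

0.89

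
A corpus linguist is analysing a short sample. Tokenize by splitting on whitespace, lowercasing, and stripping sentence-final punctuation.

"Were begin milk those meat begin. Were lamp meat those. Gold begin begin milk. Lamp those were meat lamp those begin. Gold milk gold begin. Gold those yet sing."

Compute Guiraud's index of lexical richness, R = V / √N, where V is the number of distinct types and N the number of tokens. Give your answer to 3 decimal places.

1.671

N = 29, V = 9.
√N = 5.385165
R = 9 / 5.385165 = 1.671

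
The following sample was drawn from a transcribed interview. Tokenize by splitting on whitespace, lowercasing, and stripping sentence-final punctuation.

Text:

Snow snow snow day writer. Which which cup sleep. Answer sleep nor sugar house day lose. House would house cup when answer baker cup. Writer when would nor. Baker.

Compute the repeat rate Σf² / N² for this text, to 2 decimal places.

Frequencies: snow:3, cup:3, house:3, day:2, writer:2, which:2, sleep:2, answer:2, nor:2, would:2, when:2, baker:2, sugar:1, lose:1
Σf² = 65; N² = 841
Repeat rate = 65 / 841 = 0.08

0.08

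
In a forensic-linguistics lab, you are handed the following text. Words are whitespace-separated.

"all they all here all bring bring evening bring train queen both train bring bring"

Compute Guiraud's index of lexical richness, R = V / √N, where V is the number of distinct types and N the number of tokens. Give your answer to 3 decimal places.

N = 15, V = 8.
√N = 3.872983
R = 8 / 3.872983 = 2.066

2.066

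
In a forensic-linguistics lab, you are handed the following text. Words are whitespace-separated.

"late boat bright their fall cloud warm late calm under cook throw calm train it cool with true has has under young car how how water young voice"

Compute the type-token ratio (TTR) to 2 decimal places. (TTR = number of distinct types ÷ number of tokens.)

0.79

N = 28 tokens, V = 22 types.
TTR = V / N = 22 / 28 = 0.79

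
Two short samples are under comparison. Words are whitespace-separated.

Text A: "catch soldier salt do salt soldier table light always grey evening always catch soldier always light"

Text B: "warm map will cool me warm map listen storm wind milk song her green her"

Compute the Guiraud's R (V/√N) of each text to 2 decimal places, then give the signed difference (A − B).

A: V=9, N=16, R=2.25
B: V=12, N=15, R=3.10
Difference = 2.25 − 3.10 = -0.85

-0.85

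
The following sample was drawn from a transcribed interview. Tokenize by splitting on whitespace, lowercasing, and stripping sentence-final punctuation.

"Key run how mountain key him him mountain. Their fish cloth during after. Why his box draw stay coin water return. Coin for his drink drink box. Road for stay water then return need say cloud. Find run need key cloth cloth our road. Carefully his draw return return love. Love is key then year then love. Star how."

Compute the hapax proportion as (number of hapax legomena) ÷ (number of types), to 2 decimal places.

0.41

Frequencies: key:4, return:4, cloth:3, his:3, then:3, love:3, run:2, how:2, mountain:2, him:2, box:2, draw:2, stay:2, coin:2, water:2, for:2, drink:2, road:2, need:2, their:1, … (12 more, each freq 1)
Hapax count = 13; type count = 32.
Ratio = 13 / 32 = 0.41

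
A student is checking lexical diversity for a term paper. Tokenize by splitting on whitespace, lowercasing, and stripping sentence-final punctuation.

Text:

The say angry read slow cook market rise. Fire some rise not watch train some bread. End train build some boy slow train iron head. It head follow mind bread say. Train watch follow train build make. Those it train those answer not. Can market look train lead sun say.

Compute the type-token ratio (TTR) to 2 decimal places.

0.58

N = 50 tokens, V = 29 types.
TTR = V / N = 29 / 50 = 0.58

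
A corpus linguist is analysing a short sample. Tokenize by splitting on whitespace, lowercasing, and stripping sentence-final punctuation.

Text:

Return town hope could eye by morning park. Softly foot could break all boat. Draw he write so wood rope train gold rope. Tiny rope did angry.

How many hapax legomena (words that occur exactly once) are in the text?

Frequencies: rope:3, could:2, return:1, town:1, hope:1, eye:1, by:1, morning:1, park:1, softly:1, foot:1, break:1, all:1, boat:1, draw:1, he:1, write:1, so:1, wood:1, train:1, … (4 more, each freq 1)
Hapax (freq=1): all, angry, boat, break, by, did, draw, eye, foot, gold, he, hope, morning, park, return, so, softly, tiny, town, train, wood, write

22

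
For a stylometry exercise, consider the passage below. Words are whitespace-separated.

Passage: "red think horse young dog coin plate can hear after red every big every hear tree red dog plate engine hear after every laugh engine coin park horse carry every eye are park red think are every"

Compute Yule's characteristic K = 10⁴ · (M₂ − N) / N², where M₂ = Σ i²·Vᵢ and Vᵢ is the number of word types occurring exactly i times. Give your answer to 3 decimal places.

409.058

Frequencies: every:5, red:4, hear:3, think:2, horse:2, dog:2, coin:2, plate:2, after:2, engine:2, park:2, are:2, young:1, can:1, big:1, tree:1, laugh:1, carry:1, eye:1
N = 37. Frequency spectrum: V_1=7, V_2=9, V_3=1, V_4=1, V_5=1
M₂ = 1²·7 + 2²·9 + 3²·1 + 4²·1 + 5²·1 = 93
K = 10000 × (93 − 37) / 37² = 409.058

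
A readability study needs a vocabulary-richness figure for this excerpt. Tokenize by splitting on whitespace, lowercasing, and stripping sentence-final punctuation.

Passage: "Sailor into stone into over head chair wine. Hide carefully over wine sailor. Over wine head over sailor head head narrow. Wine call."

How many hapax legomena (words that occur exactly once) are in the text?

6

Frequencies: over:4, head:4, wine:4, sailor:3, into:2, stone:1, chair:1, hide:1, carefully:1, narrow:1, call:1
Hapax (freq=1): call, carefully, chair, hide, narrow, stone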